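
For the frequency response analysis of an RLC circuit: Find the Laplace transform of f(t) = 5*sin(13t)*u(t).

Standard pair: sin(wt)*u(t) <-> w/(s^2+w^2)
With w = 13: L{5*sin(13t)*u(t)} = 65/(s^2+169)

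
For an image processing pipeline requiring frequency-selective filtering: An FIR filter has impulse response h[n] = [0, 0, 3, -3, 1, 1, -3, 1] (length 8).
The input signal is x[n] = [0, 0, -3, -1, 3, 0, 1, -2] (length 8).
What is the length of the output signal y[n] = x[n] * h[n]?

For linear convolution, the output length is:
len(y) = len(x) + len(h) - 1 = 8 + 8 - 1 = 15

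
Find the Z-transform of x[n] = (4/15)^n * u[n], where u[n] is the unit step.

The Z-transform of a^n * u[n] is z/(z-a) for |z| > |a|.
Here a = 4/15, so X(z) = z/(z - (4/15)) = 15z/(15z - 4)
ROC: |z| > 4/15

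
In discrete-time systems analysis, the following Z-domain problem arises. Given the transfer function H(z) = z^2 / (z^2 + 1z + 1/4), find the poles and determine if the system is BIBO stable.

Poles are roots of the denominator: z^2 + 1z + 1/4 = 0.
Quadratic formula: z = [-(1) +/- sqrt((1)^2 - 4*(1/4))] / 2
Discriminant = 1 - 1 = 0; sqrt = 0.
z = (-1 +/- 0) / 2 = -1/2 (repeated root).
|p1| = 1/2, |p2| = 1/2.
For BIBO stability, all poles must lie inside the unit circle (|p| < 1).
System is STABLE since both |p| < 1.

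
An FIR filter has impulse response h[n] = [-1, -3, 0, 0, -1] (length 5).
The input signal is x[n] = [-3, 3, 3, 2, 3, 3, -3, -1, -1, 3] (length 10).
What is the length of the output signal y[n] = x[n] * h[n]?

For linear convolution, the output length is:
len(y) = len(x) + len(h) - 1 = 10 + 5 - 1 = 14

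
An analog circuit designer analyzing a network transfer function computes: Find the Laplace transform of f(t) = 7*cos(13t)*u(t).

Standard pair: cos(wt)*u(t) <-> s/(s^2+w^2)
With w = 13: L{7*cos(13t)*u(t)} = 7s/(s^2+169)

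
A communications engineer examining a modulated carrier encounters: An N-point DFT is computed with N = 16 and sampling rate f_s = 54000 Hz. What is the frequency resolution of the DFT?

DFT frequency resolution = f_s / N
= 54000 / 16 = 3375 Hz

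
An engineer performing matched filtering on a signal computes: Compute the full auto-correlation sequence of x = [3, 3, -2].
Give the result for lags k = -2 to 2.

r_xx[k] = sum_m x[m]*x[m+k], indexed from 0, for k = -2 to 2:
  r_xx[-2] = x[2]*x[0] = -6
  r_xx[-1] = x[1]*x[0] + x[2]*x[1] = 3
  r_xx[0] = x[0]*x[0] + x[1]*x[1] + x[2]*x[2] = 22
  r_xx[1] = x[0]*x[1] + x[1]*x[2] = 3
  r_xx[2] = x[0]*x[2] = -6
r_xx = [-6, 3, 22, 3, -6]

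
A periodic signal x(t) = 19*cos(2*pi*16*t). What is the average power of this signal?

Average power of A*cos(wt) is A^2/2.
P = 19^2 / 2 = 361/2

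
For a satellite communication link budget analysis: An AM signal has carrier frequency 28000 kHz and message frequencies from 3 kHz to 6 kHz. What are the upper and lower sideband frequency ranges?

Upper sideband (USB) = fc + [fm_low, fm_high] = 28000 + [3, 6] = [28003, 28006] kHz
Lower sideband (LSB) = fc - [fm_high, fm_low] = 28000 - [6, 3] = [27994, 27997] kHz
Total occupied spectrum: 27994 kHz to 28006 kHz (plus carrier at 28000 kHz)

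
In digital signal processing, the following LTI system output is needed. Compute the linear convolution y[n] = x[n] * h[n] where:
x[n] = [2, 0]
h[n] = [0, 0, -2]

y[n] = sum_k x[k]*h[n-k]. Output length = len(x) + len(h) - 1 = 2 + 3 - 1 = 4.
y[0] = 2*0 = 0
y[1] = 0*0 + 2*0 = 0
y[2] = 0*0 + 2*-2 = -4
y[3] = 0*-2 = 0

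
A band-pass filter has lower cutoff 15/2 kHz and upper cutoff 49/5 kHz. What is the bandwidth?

Bandwidth = f_high - f_low
= 49/5 kHz - 15/2 kHz = 23/10 kHz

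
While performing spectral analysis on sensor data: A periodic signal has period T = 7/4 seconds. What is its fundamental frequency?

The fundamental frequency is the reciprocal of the period.
f = 1/T = 1/(7/4) = 4/7 Hz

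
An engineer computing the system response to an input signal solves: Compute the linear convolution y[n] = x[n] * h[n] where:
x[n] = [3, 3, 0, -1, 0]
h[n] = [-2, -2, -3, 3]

y[n] = sum_k x[k]*h[n-k]. Output length = len(x) + len(h) - 1 = 5 + 4 - 1 = 8.
y[0] = 3*-2 = -6
y[1] = 3*-2 + 3*-2 = -12
y[2] = 0*-2 + 3*-2 + 3*-3 = -15
y[3] = -1*-2 + 0*-2 + 3*-3 + 3*3 = 2
y[4] = 0*-2 + -1*-2 + 0*-3 + 3*3 = 11
y[5] = 0*-2 + -1*-3 + 0*3 = 3
y[6] = 0*-3 + -1*3 = -3
y[7] = 0*3 = 0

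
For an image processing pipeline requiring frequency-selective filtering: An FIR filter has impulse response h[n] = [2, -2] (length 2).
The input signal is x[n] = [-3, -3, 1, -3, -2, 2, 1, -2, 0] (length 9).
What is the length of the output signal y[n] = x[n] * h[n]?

For linear convolution, the output length is:
len(y) = len(x) + len(h) - 1 = 9 + 2 - 1 = 10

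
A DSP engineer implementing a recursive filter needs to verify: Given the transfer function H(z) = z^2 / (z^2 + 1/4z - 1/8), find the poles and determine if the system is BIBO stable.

Poles are roots of the denominator: z^2 + 1/4z - 1/8 = 0.
Quadratic formula: z = [-(1/4) +/- sqrt((1/4)^2 - 4*(-1/8))] / 2
Discriminant = 1/16 + 1/2 = 9/16; sqrt = 3/4.
z = (-1/4 +/- 3/4) / 2 => z = 1/4 or z = -1/2.
|p1| = 1/4, |p2| = 1/2.
For BIBO stability, all poles must lie inside the unit circle (|p| < 1).
System is STABLE since both |p| < 1.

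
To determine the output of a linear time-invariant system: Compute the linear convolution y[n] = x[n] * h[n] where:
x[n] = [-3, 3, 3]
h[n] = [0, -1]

y[n] = sum_k x[k]*h[n-k]. Output length = len(x) + len(h) - 1 = 3 + 2 - 1 = 4.
y[0] = -3*0 = 0
y[1] = 3*0 + -3*-1 = 3
y[2] = 3*0 + 3*-1 = -3
y[3] = 3*-1 = -3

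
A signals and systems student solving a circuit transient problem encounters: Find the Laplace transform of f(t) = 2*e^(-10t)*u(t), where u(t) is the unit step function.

Standard Laplace transform pair:
e^(-at)*u(t) <-> 1/(s+a)
With a = 10: L{2*e^(-10t)*u(t)} = 2/(s+10), ROC: Re(s) > -10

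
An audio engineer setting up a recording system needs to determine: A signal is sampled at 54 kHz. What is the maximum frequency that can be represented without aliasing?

The maximum frequency that can be represented without aliasing
is the Nyquist frequency: f_max = f_s / 2 = 54 kHz / 2 = 27 kHz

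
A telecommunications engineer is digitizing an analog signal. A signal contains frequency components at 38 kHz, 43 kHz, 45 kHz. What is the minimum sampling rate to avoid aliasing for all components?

The highest frequency component is f_max = 45 kHz.
Nyquist rate = 2 * f_max = 2 * 45 kHz = 90 kHz.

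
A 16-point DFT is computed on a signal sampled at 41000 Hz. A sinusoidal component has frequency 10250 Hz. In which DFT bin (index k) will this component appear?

DFT frequency resolution = f_s/N = 41000/16 = 5125/2 Hz
Bin index k = f_signal / resolution = 10250 / 5125/2 = 4
The signal frequency 10250 Hz falls in DFT bin k = 4.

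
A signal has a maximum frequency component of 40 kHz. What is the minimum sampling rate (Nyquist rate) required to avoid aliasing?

By the Nyquist-Shannon sampling theorem,
the minimum sampling rate (Nyquist rate) must be at least 2 * f_max.
Nyquist rate = 2 * 40 kHz = 80 kHz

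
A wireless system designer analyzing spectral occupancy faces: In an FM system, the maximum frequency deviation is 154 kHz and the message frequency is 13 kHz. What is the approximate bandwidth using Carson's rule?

Carson's rule: BW = 2*(delta_f + f_m)
= 2*(154 + 13) kHz = 334 kHz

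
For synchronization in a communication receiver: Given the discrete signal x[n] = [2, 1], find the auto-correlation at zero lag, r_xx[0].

The auto-correlation at zero lag r_xx[0] equals the signal energy.
r_xx[0] = sum of x[n]^2 = 2^2 + 1^2
= 4 + 1 = 5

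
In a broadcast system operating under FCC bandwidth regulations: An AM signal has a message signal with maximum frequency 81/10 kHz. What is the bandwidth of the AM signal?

In AM (double-sideband), the bandwidth is twice the message frequency.
BW = 2 * f_m = 2 * 81/10 kHz = 81/5 kHz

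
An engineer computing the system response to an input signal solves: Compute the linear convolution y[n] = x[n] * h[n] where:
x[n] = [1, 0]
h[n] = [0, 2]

y[n] = sum_k x[k]*h[n-k]. Output length = len(x) + len(h) - 1 = 2 + 2 - 1 = 3.
y[0] = 1*0 = 0
y[1] = 0*0 + 1*2 = 2
y[2] = 0*2 = 0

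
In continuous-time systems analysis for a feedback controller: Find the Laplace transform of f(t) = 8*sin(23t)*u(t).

Standard pair: sin(wt)*u(t) <-> w/(s^2+w^2)
With w = 23: L{8*sin(23t)*u(t)} = 184/(s^2+529)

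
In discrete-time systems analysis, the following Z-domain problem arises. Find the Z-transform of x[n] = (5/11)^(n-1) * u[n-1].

Time-shifting property: if X(z) = Z{x[n]}, then Z{x[n-d]} = z^(-d) * X(z)
X(z) = z/(z - 5/11) for x[n] = (5/11)^n * u[n]
Z{x[n-1]} = z^(-1) * z/(z - 5/11) = 1/(z - 5/11)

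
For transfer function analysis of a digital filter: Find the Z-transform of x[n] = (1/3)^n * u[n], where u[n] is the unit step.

The Z-transform of a^n * u[n] is z/(z-a) for |z| > |a|.
Here a = 1/3, so X(z) = z/(z - (1/3)) = 3z/(3z - 1)
ROC: |z| > 1/3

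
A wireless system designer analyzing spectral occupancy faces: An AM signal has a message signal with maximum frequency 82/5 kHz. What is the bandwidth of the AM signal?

In AM (double-sideband), the bandwidth is twice the message frequency.
BW = 2 * f_m = 2 * 82/5 kHz = 164/5 kHz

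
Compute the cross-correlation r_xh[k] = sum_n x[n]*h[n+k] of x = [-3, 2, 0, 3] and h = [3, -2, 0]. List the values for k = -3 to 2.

Both sequences indexed from 0 and zero outside their support.
Lags with overlap: k = -3 to 2.
  r_xh[-3] = x[3]*h[0] = 9
  r_xh[-2] = x[2]*h[0] + x[3]*h[1] = -6
  r_xh[-1] = x[1]*h[0] + x[2]*h[1] + x[3]*h[2] = 6
  r_xh[0] = x[0]*h[0] + x[1]*h[1] + x[2]*h[2] = -13
  r_xh[1] = x[0]*h[1] + x[1]*h[2] = 6
  r_xh[2] = x[0]*h[2] = 0
r_xh = [9, -6, 6, -13, 6, 0] (for k = -3, ..., 2)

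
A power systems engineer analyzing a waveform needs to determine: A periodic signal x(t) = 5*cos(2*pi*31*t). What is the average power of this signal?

Average power of A*cos(wt) is A^2/2.
P = 5^2 / 2 = 25/2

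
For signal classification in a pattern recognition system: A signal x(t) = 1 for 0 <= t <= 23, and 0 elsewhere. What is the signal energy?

Energy = integral of |x(t)|^2 dt over the signal duration
= 1^2 * 23 = 1 * 23 = 23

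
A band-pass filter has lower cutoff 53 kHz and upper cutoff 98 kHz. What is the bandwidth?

Bandwidth = f_high - f_low
= 98 kHz - 53 kHz = 45 kHz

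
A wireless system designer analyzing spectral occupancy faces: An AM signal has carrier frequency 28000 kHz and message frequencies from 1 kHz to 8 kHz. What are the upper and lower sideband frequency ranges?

Upper sideband (USB) = fc + [fm_low, fm_high] = 28000 + [1, 8] = [28001, 28008] kHz
Lower sideband (LSB) = fc - [fm_high, fm_low] = 28000 - [8, 1] = [27992, 27999] kHz
Total occupied spectrum: 27992 kHz to 28008 kHz (plus carrier at 28000 kHz)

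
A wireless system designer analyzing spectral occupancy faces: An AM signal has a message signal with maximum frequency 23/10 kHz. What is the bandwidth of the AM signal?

In AM (double-sideband), the bandwidth is twice the message frequency.
BW = 2 * f_m = 2 * 23/10 kHz = 23/5 kHz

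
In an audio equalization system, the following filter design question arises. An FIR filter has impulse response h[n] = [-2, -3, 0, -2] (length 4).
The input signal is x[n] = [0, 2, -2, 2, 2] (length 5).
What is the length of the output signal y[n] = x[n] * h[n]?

For linear convolution, the output length is:
len(y) = len(x) + len(h) - 1 = 5 + 4 - 1 = 8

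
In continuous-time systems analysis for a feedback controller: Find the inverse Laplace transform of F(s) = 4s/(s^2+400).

Standard pair: s/(s^2+w^2) <-> cos(wt)*u(t)
With k=4, w=20: f(t) = 4*cos(20t)*u(t)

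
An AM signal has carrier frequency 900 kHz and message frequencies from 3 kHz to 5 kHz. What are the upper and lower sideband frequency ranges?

Upper sideband (USB) = fc + [fm_low, fm_high] = 900 + [3, 5] = [903, 905] kHz
Lower sideband (LSB) = fc - [fm_high, fm_low] = 900 - [5, 3] = [895, 897] kHz
Total occupied spectrum: 895 kHz to 905 kHz (plus carrier at 900 kHz)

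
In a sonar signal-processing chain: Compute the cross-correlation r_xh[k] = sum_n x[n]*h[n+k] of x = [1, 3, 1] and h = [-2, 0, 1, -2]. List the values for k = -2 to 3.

Both sequences indexed from 0 and zero outside their support.
Lags with overlap: k = -2 to 3.
  r_xh[-2] = x[2]*h[0] = -2
  r_xh[-1] = x[1]*h[0] + x[2]*h[1] = -6
  r_xh[0] = x[0]*h[0] + x[1]*h[1] + x[2]*h[2] = -1
  r_xh[1] = x[0]*h[1] + x[1]*h[2] + x[2]*h[3] = 1
  r_xh[2] = x[0]*h[2] + x[1]*h[3] = -5
  r_xh[3] = x[0]*h[3] = -2
r_xh = [-2, -6, -1, 1, -5, -2] (for k = -2, ..., 3)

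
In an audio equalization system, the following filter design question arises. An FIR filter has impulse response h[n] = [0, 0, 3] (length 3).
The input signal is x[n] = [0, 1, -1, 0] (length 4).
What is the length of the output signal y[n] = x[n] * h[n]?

For linear convolution, the output length is:
len(y) = len(x) + len(h) - 1 = 4 + 3 - 1 = 6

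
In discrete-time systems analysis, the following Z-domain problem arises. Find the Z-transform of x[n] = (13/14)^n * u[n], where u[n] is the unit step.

The Z-transform of a^n * u[n] is z/(z-a) for |z| > |a|.
Here a = 13/14, so X(z) = z/(z - (13/14)) = 14z/(14z - 13)
ROC: |z| > 13/14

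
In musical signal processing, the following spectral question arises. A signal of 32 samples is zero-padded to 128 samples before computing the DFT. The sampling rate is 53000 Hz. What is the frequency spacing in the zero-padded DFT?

Original DFT: N = 32, resolution = f_s/N = 53000/32 = 6625/4 Hz
Zero-padded DFT: N = 128, resolution = f_s/N = 53000/128 = 6625/16 Hz
Zero-padding interpolates the spectrum (finer frequency grid)
but does NOT improve the true spectral resolution (ability to resolve close frequencies).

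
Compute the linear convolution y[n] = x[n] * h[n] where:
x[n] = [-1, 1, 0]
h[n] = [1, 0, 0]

y[n] = sum_k x[k]*h[n-k]. Output length = len(x) + len(h) - 1 = 3 + 3 - 1 = 5.
y[0] = -1*1 = -1
y[1] = 1*1 + -1*0 = 1
y[2] = 0*1 + 1*0 + -1*0 = 0
y[3] = 0*0 + 1*0 = 0
y[4] = 0*0 = 0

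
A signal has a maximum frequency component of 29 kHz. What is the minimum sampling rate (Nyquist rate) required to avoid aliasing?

By the Nyquist-Shannon sampling theorem,
the minimum sampling rate (Nyquist rate) must be at least 2 * f_max.
Nyquist rate = 2 * 29 kHz = 58 kHz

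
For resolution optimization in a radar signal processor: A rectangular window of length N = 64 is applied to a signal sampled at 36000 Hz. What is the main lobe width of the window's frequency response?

For a rectangular window of length N,
the main lobe width in frequency is 2*f_s/N.
= 2*36000/64 = 1125 Hz
This determines the minimum frequency separation for resolving two sinusoids.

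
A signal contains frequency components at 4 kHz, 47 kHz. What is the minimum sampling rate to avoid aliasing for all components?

The highest frequency component is f_max = 47 kHz.
Nyquist rate = 2 * f_max = 2 * 47 kHz = 94 kHz.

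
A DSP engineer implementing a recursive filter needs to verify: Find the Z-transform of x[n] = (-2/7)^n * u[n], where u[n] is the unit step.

The Z-transform of a^n * u[n] is z/(z-a) for |z| > |a|.
Here a = -2/7, so X(z) = z/(z - (-2/7)) = 7z/(7z + 2)
ROC: |z| > 2/7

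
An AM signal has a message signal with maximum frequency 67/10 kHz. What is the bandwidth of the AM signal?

In AM (double-sideband), the bandwidth is twice the message frequency.
BW = 2 * f_m = 2 * 67/10 kHz = 67/5 kHz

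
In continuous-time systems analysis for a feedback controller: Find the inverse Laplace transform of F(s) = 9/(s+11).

Standard pair: k/(s+a) <-> k*e^(-at)*u(t)
With k=9, a=11: f(t) = 9*e^(-11t)*u(t)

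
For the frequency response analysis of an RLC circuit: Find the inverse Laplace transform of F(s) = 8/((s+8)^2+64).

Standard pair: w/((s+a)^2+w^2) <-> e^(-at)*sin(wt)*u(t)
With a=8, w=8: f(t) = e^(-8t)*sin(8t)*u(t)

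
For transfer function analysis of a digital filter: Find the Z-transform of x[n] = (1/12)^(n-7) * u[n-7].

Time-shifting property: if X(z) = Z{x[n]}, then Z{x[n-d]} = z^(-d) * X(z)
X(z) = z/(z - 1/12) for x[n] = (1/12)^n * u[n]
Z{x[n-7]} = z^(-7) * z/(z - 1/12) = z^(-6)/(z - 1/12)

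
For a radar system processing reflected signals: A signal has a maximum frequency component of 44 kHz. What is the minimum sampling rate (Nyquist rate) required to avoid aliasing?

By the Nyquist-Shannon sampling theorem,
the minimum sampling rate (Nyquist rate) must be at least 2 * f_max.
Nyquist rate = 2 * 44 kHz = 88 kHz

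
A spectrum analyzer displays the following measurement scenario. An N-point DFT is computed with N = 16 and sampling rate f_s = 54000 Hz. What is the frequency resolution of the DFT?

DFT frequency resolution = f_s / N
= 54000 / 16 = 3375 Hz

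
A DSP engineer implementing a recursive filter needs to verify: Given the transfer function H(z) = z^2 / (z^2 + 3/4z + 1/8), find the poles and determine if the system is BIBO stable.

Poles are roots of the denominator: z^2 + 3/4z + 1/8 = 0.
Quadratic formula: z = [-(3/4) +/- sqrt((3/4)^2 - 4*(1/8))] / 2
Discriminant = 9/16 - 1/2 = 1/16; sqrt = 1/4.
z = (-3/4 +/- 1/4) / 2 => z = -1/4 or z = -1/2.
|p1| = 1/2, |p2| = 1/4.
For BIBO stability, all poles must lie inside the unit circle (|p| < 1).
System is STABLE since both |p| < 1.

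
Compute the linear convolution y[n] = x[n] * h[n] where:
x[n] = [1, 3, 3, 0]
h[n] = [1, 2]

y[n] = sum_k x[k]*h[n-k]. Output length = len(x) + len(h) - 1 = 4 + 2 - 1 = 5.
y[0] = 1*1 = 1
y[1] = 3*1 + 1*2 = 5
y[2] = 3*1 + 3*2 = 9
y[3] = 0*1 + 3*2 = 6
y[4] = 0*2 = 0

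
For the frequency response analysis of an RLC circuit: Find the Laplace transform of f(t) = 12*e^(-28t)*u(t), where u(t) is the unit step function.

Standard Laplace transform pair:
e^(-at)*u(t) <-> 1/(s+a)
With a = 28: L{12*e^(-28t)*u(t)} = 12/(s+28), ROC: Re(s) > -28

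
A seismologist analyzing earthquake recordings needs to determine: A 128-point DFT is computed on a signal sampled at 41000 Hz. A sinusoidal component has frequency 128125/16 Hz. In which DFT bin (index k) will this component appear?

DFT frequency resolution = f_s/N = 41000/128 = 5125/16 Hz
Bin index k = f_signal / resolution = 128125/16 / 5125/16 = 25
The signal frequency 128125/16 Hz falls in DFT bin k = 25.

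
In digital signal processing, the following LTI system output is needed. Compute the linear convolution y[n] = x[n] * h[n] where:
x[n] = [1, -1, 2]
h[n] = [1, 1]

y[n] = sum_k x[k]*h[n-k]. Output length = len(x) + len(h) - 1 = 3 + 2 - 1 = 4.
y[0] = 1*1 = 1
y[1] = -1*1 + 1*1 = 0
y[2] = 2*1 + -1*1 = 1
y[3] = 2*1 = 2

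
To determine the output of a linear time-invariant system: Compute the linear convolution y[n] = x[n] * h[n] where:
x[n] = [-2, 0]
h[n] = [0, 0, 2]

y[n] = sum_k x[k]*h[n-k]. Output length = len(x) + len(h) - 1 = 2 + 3 - 1 = 4.
y[0] = -2*0 = 0
y[1] = 0*0 + -2*0 = 0
y[2] = 0*0 + -2*2 = -4
y[3] = 0*2 = 0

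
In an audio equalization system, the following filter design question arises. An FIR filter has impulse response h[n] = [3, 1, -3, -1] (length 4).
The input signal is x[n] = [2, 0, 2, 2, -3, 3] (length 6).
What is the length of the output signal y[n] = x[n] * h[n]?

For linear convolution, the output length is:
len(y) = len(x) + len(h) - 1 = 6 + 4 - 1 = 9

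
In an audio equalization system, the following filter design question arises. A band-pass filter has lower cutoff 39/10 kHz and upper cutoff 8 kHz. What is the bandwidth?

Bandwidth = f_high - f_low
= 8 kHz - 39/10 kHz = 41/10 kHz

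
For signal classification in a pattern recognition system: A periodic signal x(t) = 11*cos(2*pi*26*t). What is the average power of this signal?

Average power of A*cos(wt) is A^2/2.
P = 11^2 / 2 = 121/2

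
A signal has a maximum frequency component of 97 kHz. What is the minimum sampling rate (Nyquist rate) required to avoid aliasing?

By the Nyquist-Shannon sampling theorem,
the minimum sampling rate (Nyquist rate) must be at least 2 * f_max.
Nyquist rate = 2 * 97 kHz = 194 kHz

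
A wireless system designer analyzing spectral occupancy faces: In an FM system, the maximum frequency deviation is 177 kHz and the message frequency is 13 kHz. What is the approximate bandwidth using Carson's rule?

Carson's rule: BW = 2*(delta_f + f_m)
= 2*(177 + 13) kHz = 380 kHz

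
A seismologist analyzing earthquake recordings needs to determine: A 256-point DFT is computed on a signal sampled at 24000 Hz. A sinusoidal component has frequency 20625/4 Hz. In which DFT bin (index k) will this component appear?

DFT frequency resolution = f_s/N = 24000/256 = 375/4 Hz
Bin index k = f_signal / resolution = 20625/4 / 375/4 = 55
The signal frequency 20625/4 Hz falls in DFT bin k = 55.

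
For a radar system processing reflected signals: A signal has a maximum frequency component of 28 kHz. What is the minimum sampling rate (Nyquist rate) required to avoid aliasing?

By the Nyquist-Shannon sampling theorem,
the minimum sampling rate (Nyquist rate) must be at least 2 * f_max.
Nyquist rate = 2 * 28 kHz = 56 kHz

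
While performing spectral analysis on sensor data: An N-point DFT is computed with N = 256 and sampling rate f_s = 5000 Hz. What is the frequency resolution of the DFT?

DFT frequency resolution = f_s / N
= 5000 / 256 = 625/32 Hz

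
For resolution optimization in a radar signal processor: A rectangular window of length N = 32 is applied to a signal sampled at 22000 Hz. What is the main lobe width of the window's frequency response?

For a rectangular window of length N,
the main lobe width in frequency is 2*f_s/N.
= 2*22000/32 = 1375 Hz
This determines the minimum frequency separation for resolving two sinusoids.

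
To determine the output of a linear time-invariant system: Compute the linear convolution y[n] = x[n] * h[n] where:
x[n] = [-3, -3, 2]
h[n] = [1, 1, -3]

y[n] = sum_k x[k]*h[n-k]. Output length = len(x) + len(h) - 1 = 3 + 3 - 1 = 5.
y[0] = -3*1 = -3
y[1] = -3*1 + -3*1 = -6
y[2] = 2*1 + -3*1 + -3*-3 = 8
y[3] = 2*1 + -3*-3 = 11
y[4] = 2*-3 = -6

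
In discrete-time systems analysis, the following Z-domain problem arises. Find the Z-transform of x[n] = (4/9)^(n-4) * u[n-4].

Time-shifting property: if X(z) = Z{x[n]}, then Z{x[n-d]} = z^(-d) * X(z)
X(z) = z/(z - 4/9) for x[n] = (4/9)^n * u[n]
Z{x[n-4]} = z^(-4) * z/(z - 4/9) = z^(-3)/(z - 4/9)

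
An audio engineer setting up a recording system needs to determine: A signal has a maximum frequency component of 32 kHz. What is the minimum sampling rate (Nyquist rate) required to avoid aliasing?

By the Nyquist-Shannon sampling theorem,
the minimum sampling rate (Nyquist rate) must be at least 2 * f_max.
Nyquist rate = 2 * 32 kHz = 64 kHz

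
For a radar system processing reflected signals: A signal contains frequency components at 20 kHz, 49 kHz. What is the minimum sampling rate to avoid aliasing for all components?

The highest frequency component is f_max = 49 kHz.
Nyquist rate = 2 * f_max = 2 * 49 kHz = 98 kHz.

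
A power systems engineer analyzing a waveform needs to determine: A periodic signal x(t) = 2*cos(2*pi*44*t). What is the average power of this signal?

Average power of A*cos(wt) is A^2/2.
P = 2^2 / 2 = 4/2 = 2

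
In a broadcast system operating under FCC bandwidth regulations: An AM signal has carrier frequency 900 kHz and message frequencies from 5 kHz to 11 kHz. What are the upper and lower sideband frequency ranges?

Upper sideband (USB) = fc + [fm_low, fm_high] = 900 + [5, 11] = [905, 911] kHz
Lower sideband (LSB) = fc - [fm_high, fm_low] = 900 - [11, 5] = [889, 895] kHz
Total occupied spectrum: 889 kHz to 911 kHz (plus carrier at 900 kHz)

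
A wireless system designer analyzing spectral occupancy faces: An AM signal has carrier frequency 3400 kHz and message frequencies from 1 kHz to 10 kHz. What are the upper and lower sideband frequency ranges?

Upper sideband (USB) = fc + [fm_low, fm_high] = 3400 + [1, 10] = [3401, 3410] kHz
Lower sideband (LSB) = fc - [fm_high, fm_low] = 3400 - [10, 1] = [3390, 3399] kHz
Total occupied spectrum: 3390 kHz to 3410 kHz (plus carrier at 3400 kHz)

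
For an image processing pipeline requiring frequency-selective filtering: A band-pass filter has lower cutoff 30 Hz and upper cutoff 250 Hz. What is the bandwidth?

Bandwidth = f_high - f_low
= 250 Hz - 30 Hz = 220 Hz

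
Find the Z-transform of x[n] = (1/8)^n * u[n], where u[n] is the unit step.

The Z-transform of a^n * u[n] is z/(z-a) for |z| > |a|.
Here a = 1/8, so X(z) = z/(z - (1/8)) = 8z/(8z - 1)
ROC: |z| > 1/8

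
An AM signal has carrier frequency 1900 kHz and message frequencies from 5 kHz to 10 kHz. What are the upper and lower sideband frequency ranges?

Upper sideband (USB) = fc + [fm_low, fm_high] = 1900 + [5, 10] = [1905, 1910] kHz
Lower sideband (LSB) = fc - [fm_high, fm_low] = 1900 - [10, 5] = [1890, 1895] kHz
Total occupied spectrum: 1890 kHz to 1910 kHz (plus carrier at 1900 kHz)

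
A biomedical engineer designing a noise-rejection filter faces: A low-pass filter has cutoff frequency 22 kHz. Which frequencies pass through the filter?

A low-pass filter passes all frequencies below the cutoff frequency 22 kHz and attenuates higher frequencies.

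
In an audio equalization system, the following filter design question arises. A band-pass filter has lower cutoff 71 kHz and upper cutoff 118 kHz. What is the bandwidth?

Bandwidth = f_high - f_low
= 118 kHz - 71 kHz = 47 kHz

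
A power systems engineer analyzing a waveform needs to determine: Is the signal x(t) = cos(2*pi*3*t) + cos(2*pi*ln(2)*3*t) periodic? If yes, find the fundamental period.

f1 = 3 Hz, f2 = 3*ln(2) Hz
Ratio f2/f1 = ln(2), which is irrational.
Since the frequency ratio is irrational, no common period exists.
The signal is not periodic.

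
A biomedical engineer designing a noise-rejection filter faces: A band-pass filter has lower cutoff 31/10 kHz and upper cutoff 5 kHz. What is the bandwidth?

Bandwidth = f_high - f_low
= 5 kHz - 31/10 kHz = 19/10 kHz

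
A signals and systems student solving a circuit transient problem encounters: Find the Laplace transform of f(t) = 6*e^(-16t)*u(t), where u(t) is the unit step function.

Standard Laplace transform pair:
e^(-at)*u(t) <-> 1/(s+a)
With a = 16: L{6*e^(-16t)*u(t)} = 6/(s+16), ROC: Re(s) > -16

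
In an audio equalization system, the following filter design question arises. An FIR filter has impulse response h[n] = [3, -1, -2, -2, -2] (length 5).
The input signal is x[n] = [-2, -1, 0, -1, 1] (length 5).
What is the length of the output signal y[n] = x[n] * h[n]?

For linear convolution, the output length is:
len(y) = len(x) + len(h) - 1 = 5 + 5 - 1 = 9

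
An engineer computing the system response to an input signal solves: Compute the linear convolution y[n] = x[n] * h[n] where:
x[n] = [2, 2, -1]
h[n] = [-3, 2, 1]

y[n] = sum_k x[k]*h[n-k]. Output length = len(x) + len(h) - 1 = 3 + 3 - 1 = 5.
y[0] = 2*-3 = -6
y[1] = 2*-3 + 2*2 = -2
y[2] = -1*-3 + 2*2 + 2*1 = 9
y[3] = -1*2 + 2*1 = 0
y[4] = -1*1 = -1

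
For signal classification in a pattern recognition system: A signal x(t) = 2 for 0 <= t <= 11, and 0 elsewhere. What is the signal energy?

Energy = integral of |x(t)|^2 dt over the signal duration
= 2^2 * 11 = 4 * 11 = 44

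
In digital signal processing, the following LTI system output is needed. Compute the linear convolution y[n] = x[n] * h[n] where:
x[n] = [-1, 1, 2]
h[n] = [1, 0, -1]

y[n] = sum_k x[k]*h[n-k]. Output length = len(x) + len(h) - 1 = 3 + 3 - 1 = 5.
y[0] = -1*1 = -1
y[1] = 1*1 + -1*0 = 1
y[2] = 2*1 + 1*0 + -1*-1 = 3
y[3] = 2*0 + 1*-1 = -1
y[4] = 2*-1 = -2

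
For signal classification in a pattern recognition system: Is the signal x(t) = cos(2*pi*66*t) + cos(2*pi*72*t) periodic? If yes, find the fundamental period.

f1 = 66 Hz, f2 = 72 Hz
Period T1 = 1/66, T2 = 1/72
Ratio T1/T2 = 72/66, which is rational.
The signal is periodic with fundamental period T = 1/GCD(66,72) = 1/6 s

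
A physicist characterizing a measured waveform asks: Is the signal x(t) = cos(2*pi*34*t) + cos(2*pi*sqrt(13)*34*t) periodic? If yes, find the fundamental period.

f1 = 34 Hz, f2 = 34*sqrt(13) Hz
Ratio f2/f1 = sqrt(13), which is irrational.
Since the frequency ratio is irrational, no common period exists.
The signal is not periodic.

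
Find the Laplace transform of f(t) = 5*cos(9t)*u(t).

Standard pair: cos(wt)*u(t) <-> s/(s^2+w^2)
With w = 9: L{5*cos(9t)*u(t)} = 5s/(s^2+81)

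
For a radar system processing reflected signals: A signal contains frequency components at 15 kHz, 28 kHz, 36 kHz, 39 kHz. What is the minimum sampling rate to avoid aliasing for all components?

The highest frequency component is f_max = 39 kHz.
Nyquist rate = 2 * f_max = 2 * 39 kHz = 78 kHz.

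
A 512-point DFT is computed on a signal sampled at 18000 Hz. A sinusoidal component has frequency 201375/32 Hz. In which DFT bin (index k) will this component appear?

DFT frequency resolution = f_s/N = 18000/512 = 1125/32 Hz
Bin index k = f_signal / resolution = 201375/32 / 1125/32 = 179
The signal frequency 201375/32 Hz falls in DFT bin k = 179.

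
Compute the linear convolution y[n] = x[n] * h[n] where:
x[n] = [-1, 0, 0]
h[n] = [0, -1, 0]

y[n] = sum_k x[k]*h[n-k]. Output length = len(x) + len(h) - 1 = 3 + 3 - 1 = 5.
y[0] = -1*0 = 0
y[1] = 0*0 + -1*-1 = 1
y[2] = 0*0 + 0*-1 + -1*0 = 0
y[3] = 0*-1 + 0*0 = 0
y[4] = 0*0 = 0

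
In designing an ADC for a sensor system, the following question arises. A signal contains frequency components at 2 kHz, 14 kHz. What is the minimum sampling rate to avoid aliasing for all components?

The highest frequency component is f_max = 14 kHz.
Nyquist rate = 2 * f_max = 2 * 14 kHz = 28 kHz.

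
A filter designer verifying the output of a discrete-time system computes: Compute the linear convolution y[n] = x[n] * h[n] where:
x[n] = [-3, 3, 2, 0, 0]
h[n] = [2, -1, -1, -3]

y[n] = sum_k x[k]*h[n-k]. Output length = len(x) + len(h) - 1 = 5 + 4 - 1 = 8.
y[0] = -3*2 = -6
y[1] = 3*2 + -3*-1 = 9
y[2] = 2*2 + 3*-1 + -3*-1 = 4
y[3] = 0*2 + 2*-1 + 3*-1 + -3*-3 = 4
y[4] = 0*2 + 0*-1 + 2*-1 + 3*-3 = -11
y[5] = 0*-1 + 0*-1 + 2*-3 = -6
y[6] = 0*-1 + 0*-3 = 0
y[7] = 0*-3 = 0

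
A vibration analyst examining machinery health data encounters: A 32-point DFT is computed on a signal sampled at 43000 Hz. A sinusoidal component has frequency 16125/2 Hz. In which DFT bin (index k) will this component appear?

DFT frequency resolution = f_s/N = 43000/32 = 5375/4 Hz
Bin index k = f_signal / resolution = 16125/2 / 5375/4 = 6
The signal frequency 16125/2 Hz falls in DFT bin k = 6.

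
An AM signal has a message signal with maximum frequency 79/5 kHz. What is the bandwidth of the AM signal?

In AM (double-sideband), the bandwidth is twice the message frequency.
BW = 2 * f_m = 2 * 79/5 kHz = 158/5 kHz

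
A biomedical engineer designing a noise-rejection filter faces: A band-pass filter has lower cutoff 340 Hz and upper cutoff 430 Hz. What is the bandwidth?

Bandwidth = f_high - f_low
= 430 Hz - 340 Hz = 90 Hz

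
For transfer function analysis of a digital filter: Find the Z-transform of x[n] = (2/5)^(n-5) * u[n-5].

Time-shifting property: if X(z) = Z{x[n]}, then Z{x[n-d]} = z^(-d) * X(z)
X(z) = z/(z - 2/5) for x[n] = (2/5)^n * u[n]
Z{x[n-5]} = z^(-5) * z/(z - 2/5) = z^(-4)/(z - 2/5)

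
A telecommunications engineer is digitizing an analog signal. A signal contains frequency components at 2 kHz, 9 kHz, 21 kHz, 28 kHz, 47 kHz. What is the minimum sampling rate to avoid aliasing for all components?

The highest frequency component is f_max = 47 kHz.
Nyquist rate = 2 * f_max = 2 * 47 kHz = 94 kHz.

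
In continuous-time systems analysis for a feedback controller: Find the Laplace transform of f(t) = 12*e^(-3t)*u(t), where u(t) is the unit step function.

Standard Laplace transform pair:
e^(-at)*u(t) <-> 1/(s+a)
With a = 3: L{12*e^(-3t)*u(t)} = 12/(s+3), ROC: Re(s) > -3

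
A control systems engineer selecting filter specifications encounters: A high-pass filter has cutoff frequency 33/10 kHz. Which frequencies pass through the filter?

A high-pass filter passes all frequencies above the cutoff frequency 33/10 kHz and attenuates lower frequencies.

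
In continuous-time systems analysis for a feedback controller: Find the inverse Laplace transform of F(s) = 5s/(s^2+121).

Standard pair: s/(s^2+w^2) <-> cos(wt)*u(t)
With k=5, w=11: f(t) = 5*cos(11t)*u(t)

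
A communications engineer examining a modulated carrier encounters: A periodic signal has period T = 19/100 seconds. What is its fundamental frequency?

The fundamental frequency is the reciprocal of the period.
f = 1/T = 1/(19/100) = 100/19 Hz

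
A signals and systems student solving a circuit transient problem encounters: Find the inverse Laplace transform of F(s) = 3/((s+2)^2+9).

Standard pair: w/((s+a)^2+w^2) <-> e^(-at)*sin(wt)*u(t)
With a=2, w=3: f(t) = e^(-2t)*sin(3t)*u(t)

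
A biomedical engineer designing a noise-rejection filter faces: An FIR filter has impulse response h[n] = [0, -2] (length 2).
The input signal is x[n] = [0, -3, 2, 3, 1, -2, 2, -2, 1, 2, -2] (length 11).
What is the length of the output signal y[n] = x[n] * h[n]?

For linear convolution, the output length is:
len(y) = len(x) + len(h) - 1 = 11 + 2 - 1 = 12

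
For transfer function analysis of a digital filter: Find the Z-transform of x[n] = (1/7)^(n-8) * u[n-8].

Time-shifting property: if X(z) = Z{x[n]}, then Z{x[n-d]} = z^(-d) * X(z)
X(z) = z/(z - 1/7) for x[n] = (1/7)^n * u[n]
Z{x[n-8]} = z^(-8) * z/(z - 1/7) = z^(-7)/(z - 1/7)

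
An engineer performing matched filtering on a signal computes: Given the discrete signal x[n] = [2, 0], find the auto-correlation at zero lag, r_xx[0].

The auto-correlation at zero lag r_xx[0] equals the signal energy.
r_xx[0] = sum of x[n]^2 = 2^2 + 0^2
= 4 + 0 = 4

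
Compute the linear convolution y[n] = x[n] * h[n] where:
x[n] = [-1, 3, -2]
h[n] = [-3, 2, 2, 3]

y[n] = sum_k x[k]*h[n-k]. Output length = len(x) + len(h) - 1 = 3 + 4 - 1 = 6.
y[0] = -1*-3 = 3
y[1] = 3*-3 + -1*2 = -11
y[2] = -2*-3 + 3*2 + -1*2 = 10
y[3] = -2*2 + 3*2 + -1*3 = -1
y[4] = -2*2 + 3*3 = 5
y[5] = -2*3 = -6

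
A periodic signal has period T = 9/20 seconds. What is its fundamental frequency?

The fundamental frequency is the reciprocal of the period.
f = 1/T = 1/(9/20) = 20/9 Hz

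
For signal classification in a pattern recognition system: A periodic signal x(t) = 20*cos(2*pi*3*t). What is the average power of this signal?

Average power of A*cos(wt) is A^2/2.
P = 20^2 / 2 = 400/2 = 200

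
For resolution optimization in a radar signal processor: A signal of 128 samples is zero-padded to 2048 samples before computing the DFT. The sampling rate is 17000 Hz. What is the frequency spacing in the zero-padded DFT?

Original DFT: N = 128, resolution = f_s/N = 17000/128 = 2125/16 Hz
Zero-padded DFT: N = 2048, resolution = f_s/N = 17000/2048 = 2125/256 Hz
Zero-padding interpolates the spectrum (finer frequency grid)
but does NOT improve the true spectral resolution (ability to resolve close frequencies).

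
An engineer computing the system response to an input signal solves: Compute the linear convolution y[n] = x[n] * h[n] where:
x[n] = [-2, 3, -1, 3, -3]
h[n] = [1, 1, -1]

y[n] = sum_k x[k]*h[n-k]. Output length = len(x) + len(h) - 1 = 5 + 3 - 1 = 7.
y[0] = -2*1 = -2
y[1] = 3*1 + -2*1 = 1
y[2] = -1*1 + 3*1 + -2*-1 = 4
y[3] = 3*1 + -1*1 + 3*-1 = -1
y[4] = -3*1 + 3*1 + -1*-1 = 1
y[5] = -3*1 + 3*-1 = -6
y[6] = -3*-1 = 3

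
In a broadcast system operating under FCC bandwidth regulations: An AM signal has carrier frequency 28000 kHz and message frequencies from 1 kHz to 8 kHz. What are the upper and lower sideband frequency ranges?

Upper sideband (USB) = fc + [fm_low, fm_high] = 28000 + [1, 8] = [28001, 28008] kHz
Lower sideband (LSB) = fc - [fm_high, fm_low] = 28000 - [8, 1] = [27992, 27999] kHz
Total occupied spectrum: 27992 kHz to 28008 kHz (plus carrier at 28000 kHz)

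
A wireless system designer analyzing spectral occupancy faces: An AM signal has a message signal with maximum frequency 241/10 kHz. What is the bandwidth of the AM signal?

In AM (double-sideband), the bandwidth is twice the message frequency.
BW = 2 * f_m = 2 * 241/10 kHz = 241/5 kHz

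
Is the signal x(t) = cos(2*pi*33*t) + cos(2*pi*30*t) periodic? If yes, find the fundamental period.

f1 = 33 Hz, f2 = 30 Hz
Period T1 = 1/33, T2 = 1/30
Ratio T1/T2 = 30/33, which is rational.
The signal is periodic with fundamental period T = 1/GCD(33,30) = 1/3 s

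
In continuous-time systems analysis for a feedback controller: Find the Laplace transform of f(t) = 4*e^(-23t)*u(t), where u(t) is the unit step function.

Standard Laplace transform pair:
e^(-at)*u(t) <-> 1/(s+a)
With a = 23: L{4*e^(-23t)*u(t)} = 4/(s+23), ROC: Re(s) > -23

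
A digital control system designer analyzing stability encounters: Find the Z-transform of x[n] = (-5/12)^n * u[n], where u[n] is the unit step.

The Z-transform of a^n * u[n] is z/(z-a) for |z| > |a|.
Here a = -5/12, so X(z) = z/(z - (-5/12)) = 12z/(12z + 5)
ROC: |z| > 5/12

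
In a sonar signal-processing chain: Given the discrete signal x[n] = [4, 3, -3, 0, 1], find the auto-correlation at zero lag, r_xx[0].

The auto-correlation at zero lag r_xx[0] equals the signal energy.
r_xx[0] = sum of x[n]^2 = 4^2 + 3^2 + (-3)^2 + 0^2 + 1^2
= 16 + 9 + 9 + 0 + 1 = 35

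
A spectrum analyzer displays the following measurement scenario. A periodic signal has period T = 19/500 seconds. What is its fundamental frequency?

The fundamental frequency is the reciprocal of the period.
f = 1/T = 1/(19/500) = 500/19 Hz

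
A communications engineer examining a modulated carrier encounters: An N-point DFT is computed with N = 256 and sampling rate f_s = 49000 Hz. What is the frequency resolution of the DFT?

DFT frequency resolution = f_s / N
= 49000 / 256 = 6125/32 Hz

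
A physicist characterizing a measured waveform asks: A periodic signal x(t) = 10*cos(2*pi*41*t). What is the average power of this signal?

Average power of A*cos(wt) is A^2/2.
P = 10^2 / 2 = 100/2 = 50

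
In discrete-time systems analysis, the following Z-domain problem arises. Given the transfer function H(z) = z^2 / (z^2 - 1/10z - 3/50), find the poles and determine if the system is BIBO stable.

Poles are roots of the denominator: z^2 - 1/10z - 3/50 = 0.
Quadratic formula: z = [-(-1/10) +/- sqrt((-1/10)^2 - 4*(-3/50))] / 2
Discriminant = 1/100 + 6/25 = 1/4; sqrt = 1/2.
z = (1/10 +/- 1/2) / 2 => z = 3/10 or z = -1/5.
|p1| = 1/5, |p2| = 3/10.
For BIBO stability, all poles must lie inside the unit circle (|p| < 1).
System is STABLE since both |p| < 1.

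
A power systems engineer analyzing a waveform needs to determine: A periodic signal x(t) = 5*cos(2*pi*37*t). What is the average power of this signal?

Average power of A*cos(wt) is A^2/2.
P = 5^2 / 2 = 25/2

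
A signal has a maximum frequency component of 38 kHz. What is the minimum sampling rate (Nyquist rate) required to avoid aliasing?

By the Nyquist-Shannon sampling theorem,
the minimum sampling rate (Nyquist rate) must be at least 2 * f_max.
Nyquist rate = 2 * 38 kHz = 76 kHz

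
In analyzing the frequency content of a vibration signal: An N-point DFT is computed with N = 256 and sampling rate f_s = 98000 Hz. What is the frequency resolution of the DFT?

DFT frequency resolution = f_s / N
= 98000 / 256 = 6125/16 Hz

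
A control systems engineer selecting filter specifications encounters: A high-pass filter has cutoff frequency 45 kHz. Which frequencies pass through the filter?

A high-pass filter passes all frequencies above the cutoff frequency 45 kHz and attenuates lower frequencies.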